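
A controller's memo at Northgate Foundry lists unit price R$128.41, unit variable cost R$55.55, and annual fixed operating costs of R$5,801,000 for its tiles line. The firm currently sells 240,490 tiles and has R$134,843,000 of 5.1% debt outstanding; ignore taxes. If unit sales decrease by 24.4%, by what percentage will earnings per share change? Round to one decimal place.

Total contribution margin = 240,490 × R$72.86 = R$17,522,101.40.
EBIT = R$17,522,101.40 − R$5,801,000 = R$11,721,101.40.
Interest = R$6,876,993.00, so EBIT − I = R$4,844,108.40.
DCL = total CM / (EBIT − I) = R$17,522,101.40 / R$4,844,108.40 = 3.6172.
%ΔEPS = DCL × %ΔSales = 3.6172 × -24.4% = -88.3%.

-88.3%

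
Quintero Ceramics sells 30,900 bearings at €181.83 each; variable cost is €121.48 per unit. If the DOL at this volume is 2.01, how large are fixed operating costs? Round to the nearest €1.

€937,046

At 30,900 units, contribution = 30,900 × €60.35 = €1,864,815.00.
Since DOL = CM ÷ EBIT, EBIT = €1,864,815.00 ÷ 2.01 = €927,768.66.
Fixed costs = CM − EBIT = €1,864,815.00 − €927,768.66 = €937,046.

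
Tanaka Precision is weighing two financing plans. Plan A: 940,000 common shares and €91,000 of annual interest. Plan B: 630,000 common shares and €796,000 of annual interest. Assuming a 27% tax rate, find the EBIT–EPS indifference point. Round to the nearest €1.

At indifference, (EBIT − 91,000)(1 − t)/940,000 = (EBIT − 796,000)(1 − t)/630,000.
Cancelling (1 − t) and cross-multiplying: 630,000·(EBIT − 91,000) = 940,000·(EBIT − 796,000).
EBIT × (940,000 − 630,000) = 796,000 × 940,000 − 91,000 × 630,000 = 690,910,000,000, so EBIT = 690,910,000,000 ÷ 310,000 = 2,228,741.94.

€2,228,742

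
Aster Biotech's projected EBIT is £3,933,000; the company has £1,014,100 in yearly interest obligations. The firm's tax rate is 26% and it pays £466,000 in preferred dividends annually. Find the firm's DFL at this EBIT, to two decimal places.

Annual interest charges come to £1,014,100.00.
Preferred dividends grossed up pre-tax: £466,000 / (1 − 0.26) = £629,729.73.
DFL = EBIT ÷ [EBIT − I − D_p/(1−t)] = £3,933,000 ÷ [£3,933,000 − £1,014,100.00 − £629,729.73] = £3,933,000 ÷ £2,289,170.27 = 1.7181.

1.72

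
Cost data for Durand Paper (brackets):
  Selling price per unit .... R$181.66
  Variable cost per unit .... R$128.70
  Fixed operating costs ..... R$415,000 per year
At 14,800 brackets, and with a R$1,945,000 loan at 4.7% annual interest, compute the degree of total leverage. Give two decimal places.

2.83

Contribution at this volume is 14,800 × R$52.96 = R$783,808.00.
Subtracting fixed costs: EBIT = R$783,808.00 − R$415,000 = R$368,808.00. Interest = R$91,415.00.
DOL = R$783,808.00 ÷ R$368,808.00 = 2.1252; DFL = R$368,808.00 ÷ R$277,393.00 = 1.3296.
DCL = DOL × DFL = 2.1252 × 1.3296 = 2.8257.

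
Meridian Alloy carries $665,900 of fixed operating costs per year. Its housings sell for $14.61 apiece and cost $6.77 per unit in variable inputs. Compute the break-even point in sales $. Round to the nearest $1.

Contribution margin per unit = $14.61 − $6.77 = $7.84, a CM ratio of $7.84 ÷ $14.61 = 0.5366.
Break-even revenue = fixed costs × price ÷ CM = $665,900 × $14.61 ÷ $7.84 = $1,240,918.

$1,240,918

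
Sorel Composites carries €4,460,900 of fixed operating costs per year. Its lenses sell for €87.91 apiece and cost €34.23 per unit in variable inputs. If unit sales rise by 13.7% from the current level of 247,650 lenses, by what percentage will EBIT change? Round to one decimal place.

Contribution at this volume is 247,650 × €53.68 = €13,293,852.00.
Subtracting fixed costs: EBIT = €13,293,852.00 − €4,460,900 = €8,832,952.00.
Degree of operating leverage = €13,293,852.00 / €8,832,952.00 = 1.5050.
%ΔEBIT = DOL × %ΔSales = 1.5050 × +13.7% = +20.6%.

+20.6%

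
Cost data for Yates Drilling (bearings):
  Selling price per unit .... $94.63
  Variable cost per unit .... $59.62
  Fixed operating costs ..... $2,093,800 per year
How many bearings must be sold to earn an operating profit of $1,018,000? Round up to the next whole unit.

Contribution margin per unit = $94.63 − $59.62 = $35.01.
Required volume = (fixed costs + target profit) ÷ CM = ($2,093,800 + $1,018,000) ÷ $35.01 = 88,883.18, so 88,884 bearings.

88,884 bearings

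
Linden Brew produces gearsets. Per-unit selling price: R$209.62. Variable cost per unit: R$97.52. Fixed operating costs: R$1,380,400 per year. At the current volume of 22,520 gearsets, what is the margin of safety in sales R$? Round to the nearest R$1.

R$2,139,381

Unit CM = price − variable cost = R$209.62 − R$97.52 = R$112.10. Break-even units = R$1,380,400 ÷ R$112.10 = 12,314.01; break-even revenue = 12,314.01 × R$209.62 = R$2,581,261.80.
Actual sales revenue = 22,520 × R$209.62 = R$4,720,642.40.
Margin of safety = R$4,720,642.40 − R$2,581,261.80 = R$2,139,381.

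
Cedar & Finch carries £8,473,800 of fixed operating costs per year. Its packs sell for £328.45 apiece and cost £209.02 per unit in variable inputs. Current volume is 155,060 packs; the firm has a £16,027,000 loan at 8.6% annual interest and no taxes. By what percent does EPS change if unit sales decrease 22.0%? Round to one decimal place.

-47.0%

At 155,060 units, contribution = 155,060 × £119.43 = £18,518,815.80.
EBIT = £18,518,815.80 − £8,473,800 = £10,045,015.80.
Interest = £1,378,322.00, so EBIT − I = £8,666,693.80.
DCL = total CM / (EBIT − I) = £18,518,815.80 / £8,666,693.80 = 2.1368.
%ΔEPS = DCL × %ΔSales = 2.1368 × -22.0% = -47.0%.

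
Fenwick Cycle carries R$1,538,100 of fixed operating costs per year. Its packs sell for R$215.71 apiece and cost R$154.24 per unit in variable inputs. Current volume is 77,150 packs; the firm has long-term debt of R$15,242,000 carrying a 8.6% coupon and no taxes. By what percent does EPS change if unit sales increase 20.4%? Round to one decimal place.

Contribution at this volume is 77,150 × R$61.47 = R$4,742,410.50.
EBIT = R$4,742,410.50 − R$1,538,100 = R$3,204,310.50.
Interest = R$1,310,812.00, so EBIT − I = R$1,893,498.50.
DCL = total CM / (EBIT − I) = R$4,742,410.50 / R$1,893,498.50 = 2.5046.
%ΔEPS = DCL × %ΔSales = 2.5046 × +20.4% = +51.1%.

+51.1%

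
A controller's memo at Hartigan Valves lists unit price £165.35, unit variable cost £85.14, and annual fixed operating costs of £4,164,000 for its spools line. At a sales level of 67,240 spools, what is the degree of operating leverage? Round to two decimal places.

Total contribution margin = 67,240 × £80.21 = £5,393,320.40.
Operating income = contribution − fixed costs = £5,393,320.40 − £4,164,000 = £1,229,320.40.
DOL = contribution ÷ EBIT = £5,393,320.40 ÷ £1,229,320.40 = 4.3872.

4.39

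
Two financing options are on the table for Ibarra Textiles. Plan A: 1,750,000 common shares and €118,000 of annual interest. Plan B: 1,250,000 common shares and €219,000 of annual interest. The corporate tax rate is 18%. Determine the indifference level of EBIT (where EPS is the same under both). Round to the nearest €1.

€471,500

At indifference, (EBIT − 118,000)(1 − t)/1,750,000 = (EBIT − 219,000)(1 − t)/1,250,000.
The (1 − t) factor cancels: (EBIT − 118,000) × 1,250,000 = (EBIT − 219,000) × 1,750,000.
EBIT × (1,750,000 − 1,250,000) = 219,000 × 1,750,000 − 118,000 × 1,250,000 = 235,750,000,000, so EBIT = 235,750,000,000 ÷ 500,000 = 471,500.00.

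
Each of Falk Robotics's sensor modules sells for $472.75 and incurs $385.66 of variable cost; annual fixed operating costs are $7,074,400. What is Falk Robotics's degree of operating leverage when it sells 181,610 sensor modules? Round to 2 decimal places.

1.81

At 181,610 units, contribution = 181,610 × $87.09 = $15,816,414.90.
Subtracting fixed costs: EBIT = $15,816,414.90 − $7,074,400 = $8,742,014.90.
Degree of operating leverage = $15,816,414.90 / $8,742,014.90 = 1.8092.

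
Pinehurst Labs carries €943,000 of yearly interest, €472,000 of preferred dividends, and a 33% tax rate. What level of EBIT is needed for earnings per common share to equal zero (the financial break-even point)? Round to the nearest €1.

€1,647,478

Grossing the preferred dividend up to pre-tax terms: €472,000 / (1 − 0.33) = €704,477.61.
Financial break-even EBIT = interest + D_p ÷ (1 − t) = €943,000 + €704,477.61 = €1,647,477.61.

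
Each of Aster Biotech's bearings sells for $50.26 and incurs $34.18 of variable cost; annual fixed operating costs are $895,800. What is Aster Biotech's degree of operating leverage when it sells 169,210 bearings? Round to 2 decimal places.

Total contribution margin = 169,210 × $16.08 = $2,720,896.80.
EBIT = $2,720,896.80 − $895,800 = $1,825,096.80.
So DOL = total CM / EBIT = $2,720,896.80 / $1,825,096.80 = 1.4908.

1.49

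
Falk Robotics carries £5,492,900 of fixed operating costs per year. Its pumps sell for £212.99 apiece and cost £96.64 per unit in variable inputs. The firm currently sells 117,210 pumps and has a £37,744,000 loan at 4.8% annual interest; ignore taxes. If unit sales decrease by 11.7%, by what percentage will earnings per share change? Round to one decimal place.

Contribution at this volume is 117,210 × £116.35 = £13,637,383.50.
Subtracting fixed costs: EBIT = £13,637,383.50 − £5,492,900 = £8,144,483.50.
After interest of £1,811,712.00, pre-tax earnings = £6,332,771.50.
DCL = total CM / (EBIT − I) = £13,637,383.50 / £6,332,771.50 = 2.1535.
EPS therefore changes by 2.1535 × (-11.7%) = -25.2%.

-25.2%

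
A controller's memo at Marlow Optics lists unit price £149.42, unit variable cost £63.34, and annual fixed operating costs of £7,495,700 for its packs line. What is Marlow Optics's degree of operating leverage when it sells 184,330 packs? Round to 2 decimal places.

1.90

Total contribution margin = 184,330 × £86.08 = £15,867,126.40.
Subtracting fixed costs: EBIT = £15,867,126.40 − £7,495,700 = £8,371,426.40.
So DOL = total CM / EBIT = £15,867,126.40 / £8,371,426.40 = 1.8954.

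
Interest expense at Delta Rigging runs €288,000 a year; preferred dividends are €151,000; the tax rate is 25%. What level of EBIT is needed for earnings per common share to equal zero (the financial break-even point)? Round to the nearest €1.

€489,333

Preferred dividends are paid after tax, so their pre-tax equivalent is €151,000 ÷ (1 − 0.25) = €201,333.33.
Financial break-even EBIT = interest + D_p ÷ (1 − t) = €288,000 + €201,333.33 = €489,333.33.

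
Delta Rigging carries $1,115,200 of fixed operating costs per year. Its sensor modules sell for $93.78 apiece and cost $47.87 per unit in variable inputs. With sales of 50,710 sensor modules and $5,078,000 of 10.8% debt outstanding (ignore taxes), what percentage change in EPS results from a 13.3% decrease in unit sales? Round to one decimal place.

-46.6%

Contribution at this volume is 50,710 × $45.91 = $2,328,096.10.
Operating income = contribution − fixed costs = $2,328,096.10 − $1,115,200 = $1,212,896.10.
After interest of $548,424.00, pre-tax earnings = $664,472.10.
DCL = total CM / (EBIT − I) = $2,328,096.10 / $664,472.10 = 3.5037.
EPS therefore changes by 3.5037 × (-13.3%) = -46.6%.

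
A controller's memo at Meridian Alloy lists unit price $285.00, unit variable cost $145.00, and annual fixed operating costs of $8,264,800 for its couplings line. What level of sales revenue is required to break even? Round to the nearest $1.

$16,824,771

Contribution margin per unit = $285.00 − $145.00 = $140.00, a CM ratio of $140.00 ÷ $285.00 = 0.4912.
Break-even revenue = fixed costs × price ÷ CM = $8,264,800 × $285.00 ÷ $140.00 = $16,824,771.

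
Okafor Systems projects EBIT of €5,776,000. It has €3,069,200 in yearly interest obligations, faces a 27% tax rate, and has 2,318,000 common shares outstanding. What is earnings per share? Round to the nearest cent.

Pre-tax income = €5,776,000 − €3,069,200.00 = €2,706,800.00.
After tax at 27%: net income = €2,706,800.00 × 0.73 = €1,975,964.00.
EPS = €1,975,964.00 ÷ 2,318,000 = €0.85.

€0.85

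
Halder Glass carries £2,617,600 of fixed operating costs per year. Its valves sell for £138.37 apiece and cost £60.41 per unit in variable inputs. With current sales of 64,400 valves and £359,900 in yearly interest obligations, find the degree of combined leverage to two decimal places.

2.46

At 64,400 units, contribution = 64,400 × £77.96 = £5,020,624.00.
Subtracting fixed costs: EBIT = £5,020,624.00 − £2,617,600 = £2,403,024.00. Interest = £359,900.00, so EBIT − I = £2,043,124.00.
DCL = contribution ÷ (EBIT − I) = £5,020,624.00 ÷ £2,043,124.00 = 2.4573.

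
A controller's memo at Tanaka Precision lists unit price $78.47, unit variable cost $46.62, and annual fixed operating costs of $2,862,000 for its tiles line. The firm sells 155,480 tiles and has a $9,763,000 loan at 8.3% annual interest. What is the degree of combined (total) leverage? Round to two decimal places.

3.87

Total contribution margin = 155,480 × $31.85 = $4,952,038.00.
Subtracting fixed costs: EBIT = $4,952,038.00 − $2,862,000 = $2,090,038.00. Interest = $810,329.00.
DOL = $4,952,038.00 ÷ $2,090,038.00 = 2.3694; DFL = $2,090,038.00 ÷ $1,279,709.00 = 1.6332.
DCL = DOL × DFL = 2.3694 × 1.6332 = 3.8697.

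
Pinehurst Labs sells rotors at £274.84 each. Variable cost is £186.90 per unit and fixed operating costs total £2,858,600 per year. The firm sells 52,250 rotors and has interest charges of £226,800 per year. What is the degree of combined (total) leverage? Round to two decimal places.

At 52,250 units, contribution = 52,250 × £87.94 = £4,594,865.00.
Operating income = contribution − fixed costs = £4,594,865.00 − £2,858,600 = £1,736,265.00. Interest = £226,800.00, so EBIT − I = £1,509,465.00.
Degree of total leverage = total CM / (EBIT − interest) = £4,594,865.00 / £1,509,465.00 = 3.0440.

3.04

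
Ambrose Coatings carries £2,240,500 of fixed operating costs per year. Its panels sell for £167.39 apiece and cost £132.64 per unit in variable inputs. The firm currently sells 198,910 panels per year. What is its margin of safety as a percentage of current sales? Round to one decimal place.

Unit CM = price − variable cost = £167.39 − £132.64 = £34.75. Break-even units = £2,240,500 ÷ £34.75 = 64,474.82; break-even revenue = 64,474.82 × £167.39 = £10,792,440.14.
Actual sales revenue = 198,910 × £167.39 = £33,295,544.90.
Margin of safety = (£33,295,544.90 − £10,792,440.14) ÷ £33,295,544.90 = 67.6%.

67.6%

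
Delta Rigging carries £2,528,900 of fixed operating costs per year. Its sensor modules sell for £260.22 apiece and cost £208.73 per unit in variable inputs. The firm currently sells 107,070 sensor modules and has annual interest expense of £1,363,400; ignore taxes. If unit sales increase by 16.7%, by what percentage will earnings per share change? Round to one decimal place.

+56.8%

Contribution at this volume is 107,070 × £51.49 = £5,513,034.30.
EBIT = £5,513,034.30 − £2,528,900 = £2,984,134.30.
After interest of £1,363,400.00, pre-tax earnings = £1,620,734.30.
Degree of combined leverage = contribution ÷ (EBIT − I) = £5,513,034.30 ÷ £1,620,734.30 = 3.4016.
%ΔEPS = DCL × %ΔSales = 3.4016 × +16.7% = +56.8%.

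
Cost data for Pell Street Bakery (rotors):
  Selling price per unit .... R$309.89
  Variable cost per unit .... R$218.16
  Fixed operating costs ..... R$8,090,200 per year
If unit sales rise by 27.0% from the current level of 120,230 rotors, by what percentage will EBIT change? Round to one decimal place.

Total contribution margin = 120,230 × R$91.73 = R$11,028,697.90.
EBIT = R$11,028,697.90 − R$8,090,200 = R$2,938,497.90.
DOL = contribution ÷ EBIT = R$11,028,697.90 ÷ R$2,938,497.90 = 3.7532.
So EBIT moves 3.7532 × (+27.0%) = +101.3%.

+101.3%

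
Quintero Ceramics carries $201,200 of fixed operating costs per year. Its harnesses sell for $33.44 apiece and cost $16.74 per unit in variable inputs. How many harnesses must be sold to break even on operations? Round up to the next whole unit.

Unit CM = price − variable cost = $33.44 − $16.74 = $16.70.
Units to break even: $201,200 ÷ $16.70 = 12,047.90, rounded up to 12,048.

12,048 harnesses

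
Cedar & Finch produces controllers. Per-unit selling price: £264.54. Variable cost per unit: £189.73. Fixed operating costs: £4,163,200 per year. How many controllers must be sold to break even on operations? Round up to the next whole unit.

55,651 controllers

Each unit contributes £264.54 − £189.73 = £74.81.
Units to break even: £4,163,200 ÷ £74.81 = 55,650.31, rounded up to 55,651.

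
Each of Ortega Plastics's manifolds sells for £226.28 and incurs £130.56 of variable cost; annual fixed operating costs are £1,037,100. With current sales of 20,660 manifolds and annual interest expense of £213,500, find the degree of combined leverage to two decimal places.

2.72

Total contribution margin = 20,660 × £95.72 = £1,977,575.20.
Operating income = contribution − fixed costs = £1,977,575.20 − £1,037,100 = £940,475.20. Interest = £213,500.00, so EBIT − I = £726,975.20.
Degree of total leverage = total CM / (EBIT − interest) = £1,977,575.20 / £726,975.20 = 2.7203.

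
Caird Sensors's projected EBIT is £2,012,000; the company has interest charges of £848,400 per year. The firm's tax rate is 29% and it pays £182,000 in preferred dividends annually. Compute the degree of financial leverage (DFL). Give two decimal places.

2.22

Interest = £848,400.00.
Pre-tax preferred-dividend burden = £182,000 ÷ (1 − 0.29) = £256,338.03.
DFL = EBIT ÷ [EBIT − I − D_p/(1−t)] = £2,012,000 ÷ [£2,012,000 − £848,400.00 − £256,338.03] = £2,012,000 ÷ £907,261.97 = 2.2177.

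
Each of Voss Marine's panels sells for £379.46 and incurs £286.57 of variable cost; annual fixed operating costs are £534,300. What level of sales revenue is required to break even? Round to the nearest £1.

£2,182,641

Contribution margin per unit = £379.46 − £286.57 = £92.89, a CM ratio of £92.89 ÷ £379.46 = 0.2448.
Break-even revenue = fixed costs × price ÷ CM = £534,300 × £379.46 ÷ £92.89 = £2,182,641.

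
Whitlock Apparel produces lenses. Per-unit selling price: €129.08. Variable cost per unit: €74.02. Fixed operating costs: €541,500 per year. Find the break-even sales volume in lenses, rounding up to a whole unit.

Contribution margin per unit = €129.08 − €74.02 = €55.06.
Units to break even: €541,500 ÷ €55.06 = 9,834.73, rounded up to 9,835.

9,835 lenses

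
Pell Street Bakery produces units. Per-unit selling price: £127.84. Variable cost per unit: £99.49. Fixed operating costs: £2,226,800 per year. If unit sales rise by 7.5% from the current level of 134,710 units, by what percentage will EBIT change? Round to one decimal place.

+18.0%

Total contribution margin = 134,710 × £28.35 = £3,819,028.50.
EBIT = £3,819,028.50 − £2,226,800 = £1,592,228.50.
Degree of operating leverage = £3,819,028.50 / £1,592,228.50 = 2.3985.
Operating income changes by 2.3985 × +7.5% = +18.0%.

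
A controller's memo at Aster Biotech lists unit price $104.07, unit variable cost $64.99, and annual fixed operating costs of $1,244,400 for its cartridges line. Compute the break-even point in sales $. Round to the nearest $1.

$3,313,836

CM per unit = $104.07 − $64.99 = $39.08; CM ratio = $39.08 / $104.07 = 0.3755.
Break-even sales = FC ÷ CM ratio = $1,244,400 × $104.07 / $39.08 = $3,313,836.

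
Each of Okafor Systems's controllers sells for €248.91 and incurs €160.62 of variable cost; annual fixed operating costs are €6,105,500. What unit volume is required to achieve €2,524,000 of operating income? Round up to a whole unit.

97,741 controllers

Contribution margin per unit = €248.91 − €160.62 = €88.29.
Required volume = (fixed costs + target profit) ÷ CM = (€6,105,500 + €2,524,000) ÷ €88.29 = 97,740.40, so 97,741 controllers.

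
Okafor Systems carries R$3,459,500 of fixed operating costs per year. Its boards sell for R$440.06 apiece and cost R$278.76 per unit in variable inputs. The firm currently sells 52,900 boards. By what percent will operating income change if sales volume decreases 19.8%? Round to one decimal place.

At 52,900 units, contribution = 52,900 × R$161.30 = R$8,532,770.00.
EBIT = R$8,532,770.00 − R$3,459,500 = R$5,073,270.00.
So DOL = total CM / EBIT = R$8,532,770.00 / R$5,073,270.00 = 1.6819.
%ΔEBIT = DOL × %ΔSales = 1.6819 × -19.8% = -33.3%.

-33.3%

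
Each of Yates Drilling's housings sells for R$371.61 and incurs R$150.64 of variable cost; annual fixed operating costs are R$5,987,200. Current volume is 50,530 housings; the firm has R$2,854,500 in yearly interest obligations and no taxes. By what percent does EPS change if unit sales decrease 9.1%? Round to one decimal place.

At 50,530 units, contribution = 50,530 × R$220.97 = R$11,165,614.10.
Operating income = contribution − fixed costs = R$11,165,614.10 − R$5,987,200 = R$5,178,414.10.
After interest of R$2,854,500.00, pre-tax earnings = R$2,323,914.10.
DCL = total CM / (EBIT − I) = R$11,165,614.10 / R$2,323,914.10 = 4.8047.
%ΔEPS = DCL × %ΔSales = 4.8047 × -9.1% = -43.7%.

-43.7%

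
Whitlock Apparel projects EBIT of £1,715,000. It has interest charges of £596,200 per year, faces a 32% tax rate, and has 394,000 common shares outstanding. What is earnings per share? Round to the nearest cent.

Interest = £596,200.00, so EBT = £1,715,000 − £596,200.00 = £1,118,800.00.
After tax at 32%: net income = £1,118,800.00 × 0.68 = £760,784.00.
EPS = £760,784.00 ÷ 394,000 = £1.93.

£1.93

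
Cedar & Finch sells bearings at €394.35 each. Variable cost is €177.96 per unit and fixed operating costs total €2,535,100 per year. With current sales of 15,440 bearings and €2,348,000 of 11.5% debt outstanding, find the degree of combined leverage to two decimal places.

6.23

At 15,440 units, contribution = 15,440 × €216.39 = €3,341,061.60.
EBIT = €3,341,061.60 − €2,535,100 = €805,961.60. Interest = €270,020.00.
DOL = €3,341,061.60 ÷ €805,961.60 = 4.1454; DFL = €805,961.60 ÷ €535,941.60 = 1.5038.
Combined leverage = 4.1454 × 1.5038 = 6.2339.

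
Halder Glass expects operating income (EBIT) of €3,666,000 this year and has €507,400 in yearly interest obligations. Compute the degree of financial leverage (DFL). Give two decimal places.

1.16

Annual interest charges come to €507,400.00.
Degree of financial leverage = EBIT / (EBIT − interest) = €3,666,000 / €3,158,600.00 = 1.1606.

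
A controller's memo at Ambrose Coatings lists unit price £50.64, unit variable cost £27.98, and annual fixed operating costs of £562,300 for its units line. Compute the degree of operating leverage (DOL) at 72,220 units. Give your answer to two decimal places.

Total contribution margin = 72,220 × £22.66 = £1,636,505.20.
Operating income = contribution − fixed costs = £1,636,505.20 − £562,300 = £1,074,205.20.
Degree of operating leverage = £1,636,505.20 / £1,074,205.20 = 1.5235.

1.52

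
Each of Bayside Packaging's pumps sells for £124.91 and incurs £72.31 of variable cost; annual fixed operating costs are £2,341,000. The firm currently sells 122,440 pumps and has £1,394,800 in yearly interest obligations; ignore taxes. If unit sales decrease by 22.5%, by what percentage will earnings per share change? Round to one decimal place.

Total contribution margin = 122,440 × £52.60 = £6,440,344.00.
EBIT = £6,440,344.00 − £2,341,000 = £4,099,344.00.
Interest = £1,394,800.00, so EBIT − I = £2,704,544.00.
DCL = total CM / (EBIT − I) = £6,440,344.00 / £2,704,544.00 = 2.3813.
EPS therefore changes by 2.3813 × (-22.5%) = -53.6%.

-53.6%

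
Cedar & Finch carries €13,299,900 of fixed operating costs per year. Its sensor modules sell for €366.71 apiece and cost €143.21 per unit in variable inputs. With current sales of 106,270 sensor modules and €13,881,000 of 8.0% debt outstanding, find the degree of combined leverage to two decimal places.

Total contribution margin = 106,270 × €223.50 = €23,751,345.00.
EBIT = €23,751,345.00 − €13,299,900 = €10,451,445.00. Interest = €1,110,480.00.
DOL = €23,751,345.00 ÷ €10,451,445.00 = 2.2725; DFL = €10,451,445.00 ÷ €9,340,965.00 = 1.1189.
DCL = DOL × DFL = 2.2725 × 1.1189 = 2.5427.

2.54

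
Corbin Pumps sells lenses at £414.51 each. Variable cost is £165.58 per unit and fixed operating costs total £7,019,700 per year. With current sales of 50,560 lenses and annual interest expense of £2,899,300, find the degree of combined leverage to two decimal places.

Total contribution margin = 50,560 × £248.93 = £12,585,900.80.
EBIT = £12,585,900.80 − £7,019,700 = £5,566,200.80. Interest = £2,899,300.00, so EBIT − I = £2,666,900.80.
Degree of total leverage = total CM / (EBIT − interest) = £12,585,900.80 / £2,666,900.80 = 4.7193.

4.72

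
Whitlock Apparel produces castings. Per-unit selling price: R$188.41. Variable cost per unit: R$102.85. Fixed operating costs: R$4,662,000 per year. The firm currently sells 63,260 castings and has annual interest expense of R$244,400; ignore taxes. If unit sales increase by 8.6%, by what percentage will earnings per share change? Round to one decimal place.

Total contribution margin = 63,260 × R$85.56 = R$5,412,525.60.
EBIT = R$5,412,525.60 − R$4,662,000 = R$750,525.60.
Interest = R$244,400.00, so EBIT − I = R$506,125.60.
Degree of combined leverage = contribution ÷ (EBIT − I) = R$5,412,525.60 ÷ R$506,125.60 = 10.6940.
%ΔEPS = DCL × %ΔSales = 10.6940 × +8.6% = +92.0%.

+92.0%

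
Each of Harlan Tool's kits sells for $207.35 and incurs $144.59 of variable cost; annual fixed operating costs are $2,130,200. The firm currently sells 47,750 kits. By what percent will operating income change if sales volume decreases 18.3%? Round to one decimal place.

Contribution at this volume is 47,750 × $62.76 = $2,996,790.00.
Operating income = contribution − fixed costs = $2,996,790.00 − $2,130,200 = $866,590.00.
Degree of operating leverage = $2,996,790.00 / $866,590.00 = 3.4581.
So EBIT moves 3.4581 × (-18.3%) = -63.3%.

-63.3%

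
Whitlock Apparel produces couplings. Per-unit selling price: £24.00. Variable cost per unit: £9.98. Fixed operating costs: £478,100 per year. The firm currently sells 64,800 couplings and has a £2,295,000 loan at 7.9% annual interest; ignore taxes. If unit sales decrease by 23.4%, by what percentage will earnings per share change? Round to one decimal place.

-85.3%

Total contribution margin = 64,800 × £14.02 = £908,496.00.
EBIT = £908,496.00 − £478,100 = £430,396.00.
Interest = £181,305.00, so EBIT − I = £249,091.00.
Degree of combined leverage = contribution ÷ (EBIT − I) = £908,496.00 ÷ £249,091.00 = 3.6472.
EPS therefore changes by 3.6472 × (-23.4%) = -85.3%.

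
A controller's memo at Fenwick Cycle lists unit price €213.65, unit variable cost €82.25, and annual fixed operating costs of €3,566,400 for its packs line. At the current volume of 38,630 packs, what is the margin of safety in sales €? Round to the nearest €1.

Unit CM = price − variable cost = €213.65 − €82.25 = €131.40. Break-even units = €3,566,400 ÷ €131.40 = 27,141.55; break-even revenue = 27,141.55 × €213.65 = €5,798,792.69.
Actual sales revenue = 38,630 × €213.65 = €8,253,299.50.
Margin of safety = €8,253,299.50 − €5,798,792.69 = €2,454,507.

€2,454,507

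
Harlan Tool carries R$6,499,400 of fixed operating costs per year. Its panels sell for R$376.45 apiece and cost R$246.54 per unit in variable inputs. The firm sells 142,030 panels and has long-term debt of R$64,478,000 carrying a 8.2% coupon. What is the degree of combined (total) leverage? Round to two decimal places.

2.77

Contribution at this volume is 142,030 × R$129.91 = R$18,451,117.30.
Subtracting fixed costs: EBIT = R$18,451,117.30 − R$6,499,400 = R$11,951,717.30. Interest = R$5,287,196.00.
DOL = R$18,451,117.30 ÷ R$11,951,717.30 = 1.5438; DFL = R$11,951,717.30 ÷ R$6,664,521.30 = 1.7933.
Combined leverage = 1.5438 × 1.7933 = 2.7685.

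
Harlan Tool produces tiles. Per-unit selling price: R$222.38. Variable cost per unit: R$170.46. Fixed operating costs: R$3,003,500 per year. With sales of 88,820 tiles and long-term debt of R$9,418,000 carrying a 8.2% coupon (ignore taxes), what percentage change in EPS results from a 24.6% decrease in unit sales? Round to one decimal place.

Total contribution margin = 88,820 × R$51.92 = R$4,611,534.40.
Operating income = contribution − fixed costs = R$4,611,534.40 − R$3,003,500 = R$1,608,034.40.
Interest = R$772,276.00, so EBIT − I = R$835,758.40.
DCL = total CM / (EBIT − I) = R$4,611,534.40 / R$835,758.40 = 5.5178.
%ΔEPS = DCL × %ΔSales = 5.5178 × -24.6% = -135.7%.

-135.7%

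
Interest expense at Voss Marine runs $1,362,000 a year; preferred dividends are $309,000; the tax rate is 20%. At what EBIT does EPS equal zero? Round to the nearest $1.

$1,748,250

Preferred dividends are paid after tax, so their pre-tax equivalent is $309,000 ÷ (1 − 0.20) = $386,250.00.
EPS = 0 when EBIT covers interest plus the pre-tax preferred burden: $1,362,000 + $386,250.00 = $1,748,250.00.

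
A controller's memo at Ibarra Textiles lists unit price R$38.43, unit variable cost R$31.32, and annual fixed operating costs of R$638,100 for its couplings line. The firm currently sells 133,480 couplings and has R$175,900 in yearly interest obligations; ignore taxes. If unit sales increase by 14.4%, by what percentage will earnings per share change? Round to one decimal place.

Contribution at this volume is 133,480 × R$7.11 = R$949,042.80.
Operating income = contribution − fixed costs = R$949,042.80 − R$638,100 = R$310,942.80.
After interest of R$175,900.00, pre-tax earnings = R$135,042.80.
Degree of combined leverage = contribution ÷ (EBIT − I) = R$949,042.80 ÷ R$135,042.80 = 7.0277.
%ΔEPS = DCL × %ΔSales = 7.0277 × +14.4% = +101.2%.

+101.2%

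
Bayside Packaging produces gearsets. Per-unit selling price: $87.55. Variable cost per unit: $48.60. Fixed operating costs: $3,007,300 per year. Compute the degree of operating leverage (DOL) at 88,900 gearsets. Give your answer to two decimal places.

7.60

Total contribution margin = 88,900 × $38.95 = $3,462,655.00.
Subtracting fixed costs: EBIT = $3,462,655.00 − $3,007,300 = $455,355.00.
DOL = contribution ÷ EBIT = $3,462,655.00 ÷ $455,355.00 = 7.6043.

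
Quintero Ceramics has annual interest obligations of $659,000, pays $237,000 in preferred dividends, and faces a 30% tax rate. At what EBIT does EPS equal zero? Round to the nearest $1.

$997,571

Grossing the preferred dividend up to pre-tax terms: $237,000 / (1 − 0.30) = $338,571.43.
EPS = 0 when EBIT covers interest plus the pre-tax preferred burden: $659,000 + $338,571.43 = $997,571.43.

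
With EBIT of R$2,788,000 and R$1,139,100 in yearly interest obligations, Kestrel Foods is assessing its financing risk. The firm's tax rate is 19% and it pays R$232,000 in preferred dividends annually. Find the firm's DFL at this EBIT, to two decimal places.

2.05

Annual interest charges come to R$1,139,100.00.
Preferred dividends grossed up pre-tax: R$232,000 / (1 − 0.19) = R$286,419.75.
DFL = EBIT ÷ [EBIT − I − D_p/(1−t)] = R$2,788,000 ÷ [R$2,788,000 − R$1,139,100.00 − R$286,419.75] = R$2,788,000 ÷ R$1,362,480.25 = 2.0463.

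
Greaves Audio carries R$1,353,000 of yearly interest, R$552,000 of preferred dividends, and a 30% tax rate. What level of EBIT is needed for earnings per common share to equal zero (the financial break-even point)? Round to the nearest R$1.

Preferred dividends are paid after tax, so their pre-tax equivalent is R$552,000 ÷ (1 − 0.30) = R$788,571.43.
EPS = 0 when EBIT covers interest plus the pre-tax preferred burden: R$1,353,000 + R$788,571.43 = R$2,141,571.43.

R$2,141,571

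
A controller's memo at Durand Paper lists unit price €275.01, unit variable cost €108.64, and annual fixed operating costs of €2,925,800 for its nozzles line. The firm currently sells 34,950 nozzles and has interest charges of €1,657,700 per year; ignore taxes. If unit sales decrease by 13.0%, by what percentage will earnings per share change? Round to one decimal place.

Total contribution margin = 34,950 × €166.37 = €5,814,631.50.
Operating income = contribution − fixed costs = €5,814,631.50 − €2,925,800 = €2,888,831.50.
After interest of €1,657,700.00, pre-tax earnings = €1,231,131.50.
Degree of combined leverage = contribution ÷ (EBIT − I) = €5,814,631.50 ÷ €1,231,131.50 = 4.7230.
EPS therefore changes by 4.7230 × (-13.0%) = -61.4%.

-61.4%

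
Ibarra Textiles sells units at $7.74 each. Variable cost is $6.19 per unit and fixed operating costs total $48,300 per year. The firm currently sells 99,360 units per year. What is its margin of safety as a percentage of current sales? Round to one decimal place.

68.6%

Contribution margin per unit = $7.74 − $6.19 = $1.55. Break-even units = $48,300 ÷ $1.55 = 31,161.29; break-even revenue = 31,161.29 × $7.74 = $241,188.39.
Actual sales revenue = 99,360 × $7.74 = $769,046.40.
Margin of safety = ($769,046.40 − $241,188.39) ÷ $769,046.40 = 68.6%.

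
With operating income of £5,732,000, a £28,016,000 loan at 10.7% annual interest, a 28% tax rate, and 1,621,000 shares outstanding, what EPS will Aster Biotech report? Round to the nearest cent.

Interest = £2,997,712.00, so EBT = £5,732,000 − £2,997,712.00 = £2,734,288.00.
Net income = £2,734,288.00 × (1 − 0.28) = £1,968,687.36.
Per share: £1,968,687.36 / 1,621,000 shares = £1.21.

£1.21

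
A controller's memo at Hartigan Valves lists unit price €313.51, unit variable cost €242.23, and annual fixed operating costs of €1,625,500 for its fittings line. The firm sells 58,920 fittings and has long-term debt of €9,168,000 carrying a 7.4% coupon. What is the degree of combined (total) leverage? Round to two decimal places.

2.22

Contribution at this volume is 58,920 × €71.28 = €4,199,817.60.
Subtracting fixed costs: EBIT = €4,199,817.60 − €1,625,500 = €2,574,317.60. Interest = €678,432.00, so EBIT − I = €1,895,885.60.
DCL = contribution ÷ (EBIT − I) = €4,199,817.60 ÷ €1,895,885.60 = 2.2152.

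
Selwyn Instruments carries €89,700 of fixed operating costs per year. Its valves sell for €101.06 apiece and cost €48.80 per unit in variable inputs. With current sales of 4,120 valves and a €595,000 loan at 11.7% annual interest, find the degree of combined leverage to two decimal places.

3.85

Contribution at this volume is 4,120 × €52.26 = €215,311.20.
Subtracting fixed costs: EBIT = €215,311.20 − €89,700 = €125,611.20. Interest = €69,615.00, so EBIT − I = €55,996.20.
Degree of total leverage = total CM / (EBIT − interest) = €215,311.20 / €55,996.20 = 3.8451.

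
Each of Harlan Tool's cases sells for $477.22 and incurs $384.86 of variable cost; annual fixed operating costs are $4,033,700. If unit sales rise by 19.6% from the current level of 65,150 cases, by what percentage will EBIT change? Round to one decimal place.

At 65,150 units, contribution = 65,150 × $92.36 = $6,017,254.00.
EBIT = $6,017,254.00 − $4,033,700 = $1,983,554.00.
Degree of operating leverage = $6,017,254.00 / $1,983,554.00 = 3.0336.
Operating income changes by 3.0336 × +19.6% = +59.5%.

+59.5%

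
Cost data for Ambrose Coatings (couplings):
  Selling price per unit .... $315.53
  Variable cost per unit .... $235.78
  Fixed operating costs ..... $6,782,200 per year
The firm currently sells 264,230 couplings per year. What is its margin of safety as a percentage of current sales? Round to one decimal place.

67.8%

Each unit contributes $315.53 − $235.78 = $79.75. Break-even units = $6,782,200 ÷ $79.75 = 85,043.26; break-even revenue = 85,043.26 × $315.53 = $26,833,699.89.
Current sales = 264,230 × $315.53 = $83,372,491.90.
Margin of safety = ($83,372,491.90 − $26,833,699.89) ÷ $83,372,491.90 = 67.8%.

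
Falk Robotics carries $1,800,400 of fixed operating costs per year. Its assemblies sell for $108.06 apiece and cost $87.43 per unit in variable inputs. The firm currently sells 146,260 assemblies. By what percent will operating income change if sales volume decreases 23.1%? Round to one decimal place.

At 146,260 units, contribution = 146,260 × $20.63 = $3,017,343.80.
Operating income = contribution − fixed costs = $3,017,343.80 − $1,800,400 = $1,216,943.80.
So DOL = total CM / EBIT = $3,017,343.80 / $1,216,943.80 = 2.4794.
So EBIT moves 2.4794 × (-23.1%) = -57.3%.

-57.3%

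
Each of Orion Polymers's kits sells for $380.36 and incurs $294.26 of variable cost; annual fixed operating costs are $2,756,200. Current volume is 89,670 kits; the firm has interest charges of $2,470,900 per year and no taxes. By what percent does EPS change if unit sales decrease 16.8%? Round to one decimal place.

-52.0%

Contribution at this volume is 89,670 × $86.10 = $7,720,587.00.
Subtracting fixed costs: EBIT = $7,720,587.00 − $2,756,200 = $4,964,387.00.
After interest of $2,470,900.00, pre-tax earnings = $2,493,487.00.
Degree of combined leverage = contribution ÷ (EBIT − I) = $7,720,587.00 ÷ $2,493,487.00 = 3.0963.
%ΔEPS = DCL × %ΔSales = 3.0963 × -16.8% = -52.0%.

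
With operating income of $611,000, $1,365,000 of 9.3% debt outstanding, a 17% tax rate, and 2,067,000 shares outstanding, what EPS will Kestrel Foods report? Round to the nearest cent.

Pre-tax income = $611,000 − $126,945.00 = $484,055.00.
Net income = $484,055.00 × (1 − 0.17) = $401,765.65.
Per share: $401,765.65 / 2,067,000 shares = $0.19.

$0.19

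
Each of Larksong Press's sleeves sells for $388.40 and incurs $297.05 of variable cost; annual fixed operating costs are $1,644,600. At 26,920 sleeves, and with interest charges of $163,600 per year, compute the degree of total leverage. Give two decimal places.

Contribution at this volume is 26,920 × $91.35 = $2,459,142.00.
Operating income = contribution − fixed costs = $2,459,142.00 − $1,644,600 = $814,542.00. Interest = $163,600.00.
DOL = $2,459,142.00 ÷ $814,542.00 = 3.0190; DFL = $814,542.00 ÷ $650,942.00 = 1.2513.
Combined leverage = 3.0190 × 1.2513 = 3.7777.

3.78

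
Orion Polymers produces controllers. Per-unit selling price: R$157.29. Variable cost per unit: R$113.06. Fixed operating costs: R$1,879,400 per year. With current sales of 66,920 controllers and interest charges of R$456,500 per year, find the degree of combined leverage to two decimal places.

At 66,920 units, contribution = 66,920 × R$44.23 = R$2,959,871.60.
EBIT = R$2,959,871.60 − R$1,879,400 = R$1,080,471.60. Interest = R$456,500.00.
DOL = R$2,959,871.60 ÷ R$1,080,471.60 = 2.7394; DFL = R$1,080,471.60 ÷ R$623,971.60 = 1.7316.
Combined leverage = 2.7394 × 1.7316 = 4.7435.

4.74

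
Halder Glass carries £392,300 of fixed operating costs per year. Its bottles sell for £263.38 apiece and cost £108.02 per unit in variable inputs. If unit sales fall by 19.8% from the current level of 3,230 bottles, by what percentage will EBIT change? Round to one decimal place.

Contribution at this volume is 3,230 × £155.36 = £501,812.80.
Operating income = contribution − fixed costs = £501,812.80 − £392,300 = £109,512.80.
Degree of operating leverage = £501,812.80 / £109,512.80 = 4.5822.
So EBIT moves 4.5822 × (-19.8%) = -90.7%.

-90.7%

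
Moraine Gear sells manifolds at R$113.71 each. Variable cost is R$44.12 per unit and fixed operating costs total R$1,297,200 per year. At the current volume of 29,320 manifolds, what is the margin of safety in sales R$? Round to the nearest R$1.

R$1,214,354

Unit CM = price − variable cost = R$113.71 − R$44.12 = R$69.59. Break-even units = R$1,297,200 ÷ R$69.59 = 18,640.61; break-even revenue = 18,640.61 × R$113.71 = R$2,119,623.68.
Current sales = 29,320 × R$113.71 = R$3,333,977.20.
Margin of safety = R$3,333,977.20 − R$2,119,623.68 = R$1,214,354.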